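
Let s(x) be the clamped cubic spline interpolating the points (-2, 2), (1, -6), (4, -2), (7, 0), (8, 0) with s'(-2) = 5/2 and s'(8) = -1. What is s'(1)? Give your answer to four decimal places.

-2.1078

With M_i denoting the second derivative at x_i, h_i = 3, 3, 3, 1, and Δ_i = (y_(i+1) − y_i)/h_i = -8/3, 4/3, 2/3, 0:
  3·M_0 + 12·M_1 + 3·M_2 = 6(Δ_1 - Δ_0) = 24
  3·M_1 + 12·M_2 + 3·M_3 = 6(Δ_2 - Δ_1) = -4
  3·M_2 + 8·M_3 + 1·M_4 = 6(Δ_3 - Δ_2) = -4
Clamped end conditions give two more equations: 2h_0·M_0 + h_0·M_1 = 6(Δ_0 - s'(-2)) = -31 and h_3·M_3 + 2h_3·M_4 = 6(s'(8) - Δ_3) = -6.
Solving: M_0 = -2527/348, M_1 = 243/58, M_2 = -521/348, M_3 = 27/58, M_4 = -375/116.
On [1, 4], s'(x) = b_1 + 2c_1·(x - 1) + 3d_1·(x - 1)² with b_1 = Δ_1 - h_1(2M_1 + M_2)/6 = -489/232, c_1 = M_1/2 = 243/116, d_1 = (M_2 - M_1)/(6h_1) = -1979/6264. So s'(1) = -489/232.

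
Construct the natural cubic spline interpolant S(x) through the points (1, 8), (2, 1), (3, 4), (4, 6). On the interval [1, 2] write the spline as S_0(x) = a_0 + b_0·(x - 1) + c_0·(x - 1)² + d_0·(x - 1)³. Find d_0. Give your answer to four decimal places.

Put M_i = S'' at the i-th knot. Here h = (1, 1, 1) and Δ = (-7, 3, 2), so the interior equations h_(i-1)·M_(i-1) + 2(h_(i-1)+h_i)·M_i + h_i·M_(i+1) = 6(Δ_i − Δ_(i-1)) read
  1·M_0 + 4·M_1 + 1·M_2 = 6(Δ_1 - Δ_0) = 60
  1·M_1 + 4·M_2 + 1·M_3 = 6(Δ_2 - Δ_1) = -6
Natural end conditions: M_0 = M_3 = 0.
Solving: M_0 = 0, M_1 = 82/5, M_2 = -28/5, M_3 = 0.
On [1, 2], with S_0(x) = a_0 + b_0·(x - 1) + c_0·(x - 1)² + d_0·(x - 1)³: c_0 = M_0/2 = 0, d_0 = (M_1 - M_0)/(6h_0) = 41/15, b_0 = Δ_0 - h_0(2M_0 + M_1)/6 = -146/15.

2.7333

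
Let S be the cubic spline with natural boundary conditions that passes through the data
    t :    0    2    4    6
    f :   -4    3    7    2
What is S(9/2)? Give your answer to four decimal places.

Put M_i = S'' at the i-th knot. Here h = (2, 2, 2) and Δ = (7/2, 2, -5/2), so the interior equations h_(i-1)·M_(i-1) + 2(h_(i-1)+h_i)·M_i + h_i·M_(i+1) = 6(Δ_i − Δ_(i-1)) read
  2·M_0 + 8·M_1 + 2·M_2 = 6(Δ_1 - Δ_0) = -9
  2·M_1 + 8·M_2 + 2·M_3 = 6(Δ_2 - Δ_1) = -27
Natural end conditions: M_0 = M_3 = 0.
Forward elimination and back-substitution give M_0 = 0, M_1 = -3/10, M_2 = -33/10, M_3 = 0.
On [4, 6], S(t) = 7 - 3/10·(t - 4) - 33/20·(t - 4)² + 11/40·(t - 4)³.
With (t - 4) = 1/2: S(9/2) = 2071/320.

6.4719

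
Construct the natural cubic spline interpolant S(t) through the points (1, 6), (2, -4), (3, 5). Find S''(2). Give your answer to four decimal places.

28.5000

Let M_i = S''(x_i). Step sizes h_i = 1, 1; slopes of the chords Δ_i = (y_(i+1) - y_i)/h_i = -10, 9.
  1·M_0 + 4·M_1 + 1·M_2 = 6(Δ_1 - Δ_0) = 114
Natural end conditions: M_0 = M_2 = 0.
Hence M_0 = 0, M_1 = 57/2, M_2 = 0.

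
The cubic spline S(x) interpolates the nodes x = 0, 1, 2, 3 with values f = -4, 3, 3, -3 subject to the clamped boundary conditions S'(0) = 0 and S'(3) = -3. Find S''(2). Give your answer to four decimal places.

Put m_i = S'' at the i-th knot. Here h = (1, 1, 1) and Δ = (7, 0, -6), so the interior equations h_(i-1)·m_(i-1) + 2(h_(i-1)+h_i)·m_i + h_i·m_(i+1) = 6(Δ_i − Δ_(i-1)) read
  1·m_0 + 4·m_1 + 1·m_2 = 6(Δ_1 - Δ_0) = -42
  1·m_1 + 4·m_2 + 1·m_3 = 6(Δ_2 - Δ_1) = -36
Clamped end conditions give two more equations: 2h_0·m_0 + h_0·m_1 = 6(Δ_0 - S'(0)) = 42 and h_2·m_2 + 2h_2·m_3 = 6(S'(3) - Δ_2) = 18.
Solving: m_0 = 144/5, m_1 = -78/5, m_2 = -42/5, m_3 = 66/5.

-8.4000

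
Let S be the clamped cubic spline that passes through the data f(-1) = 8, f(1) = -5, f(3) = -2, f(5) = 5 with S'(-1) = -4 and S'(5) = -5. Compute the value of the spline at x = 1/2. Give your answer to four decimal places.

-2.1438

Put M_i = S'' at the i-th knot. Here h = (2, 2, 2) and Δ = (-13/2, 3/2, 7/2), so the interior equations h_(i-1)·M_(i-1) + 2(h_(i-1)+h_i)·M_i + h_i·M_(i+1) = 6(Δ_i − Δ_(i-1)) read
  2·M_0 + 8·M_1 + 2·M_2 = 6(Δ_1 - Δ_0) = 48
  2·M_1 + 8·M_2 + 2·M_3 = 6(Δ_2 - Δ_1) = 12
Clamped end conditions give two more equations: 2h_0·M_0 + h_0·M_1 = 6(Δ_0 - S'(-1)) = -15 and h_2·M_2 + 2h_2·M_3 = 6(S'(5) - Δ_2) = -51.
Solving: M_0 = -217/30, M_1 = 209/30, M_2 = 101/30, M_3 = -433/30.
On [-1, 1], S(x) = 8 - 4·(x + 1) - 217/60·(x + 1)² + 71/60·(x + 1)³.
With (x + 1) = 3/2: S(1/2) = -343/160.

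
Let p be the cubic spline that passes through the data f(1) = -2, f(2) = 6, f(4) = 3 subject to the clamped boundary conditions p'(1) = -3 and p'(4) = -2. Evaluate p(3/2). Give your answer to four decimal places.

0.5521

Put M_i = p'' at the i-th knot. Here h = (1, 2) and Δ = (8, -3/2), so the interior equations h_(i-1)·M_(i-1) + 2(h_(i-1)+h_i)·M_i + h_i·M_(i+1) = 6(Δ_i − Δ_(i-1)) read
  1·M_0 + 6·M_1 + 2·M_2 = 6(Δ_1 - Δ_0) = -57
Clamped end conditions give two more equations: 2h_0·M_0 + h_0·M_1 = 6(Δ_0 - p'(1)) = 66 and h_1·M_1 + 2h_1·M_2 = 6(p'(4) - Δ_1) = -3.
Forward elimination and back-substitution give M_0 = 257/6, M_1 = -59/3, M_2 = 109/12.
On [1, 2], p(t) = -2 - 3·(t - 1) + 257/12·(t - 1)² - 125/12·(t - 1)³.
With (t - 1) = 1/2: p(3/2) = 53/96.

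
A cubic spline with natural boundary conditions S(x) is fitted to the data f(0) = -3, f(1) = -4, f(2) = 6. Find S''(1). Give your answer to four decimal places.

16.5000

Put σ_i = S'' at the i-th knot. Here h = (1, 1) and Δ = (-1, 10), so the interior equations h_(i-1)·σ_(i-1) + 2(h_(i-1)+h_i)·σ_i + h_i·σ_(i+1) = 6(Δ_i − Δ_(i-1)) read
  1·σ_0 + 4·σ_1 + 1·σ_2 = 6(Δ_1 - Δ_0) = 66
Natural end conditions: σ_0 = σ_2 = 0.
Forward elimination and back-substitution give σ_0 = 0, σ_1 = 33/2, σ_2 = 0.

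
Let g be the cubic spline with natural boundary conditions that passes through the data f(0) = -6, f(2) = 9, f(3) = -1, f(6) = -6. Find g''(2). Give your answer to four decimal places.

Let M_i = g''(x_i). Step sizes h_i = 2, 1, 3; slopes of the chords Δ_i = (y_(i+1) - y_i)/h_i = 15/2, -10, -5/3.
  2·M_0 + 6·M_1 + 1·M_2 = 6(Δ_1 - Δ_0) = -105
  1·M_1 + 8·M_2 + 3·M_3 = 6(Δ_2 - Δ_1) = 50
Natural end conditions: M_0 = M_3 = 0.
Solving the tridiagonal system: M_0 = 0, M_1 = -890/47, M_2 = 405/47, M_3 = 0.

-18.9362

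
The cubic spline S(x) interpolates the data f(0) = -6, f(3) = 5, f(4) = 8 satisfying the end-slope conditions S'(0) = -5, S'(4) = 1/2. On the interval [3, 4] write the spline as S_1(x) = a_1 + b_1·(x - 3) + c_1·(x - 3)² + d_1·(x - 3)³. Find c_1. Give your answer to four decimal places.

-1.8750

With M_i denoting the second derivative at x_i, h_i = 3, 1, and Δ_i = (y_(i+1) − y_i)/h_i = 11/3, 3:
  3·M_0 + 8·M_1 + 1·M_2 = 6(Δ_1 - Δ_0) = -4
Clamped end conditions give two more equations: 2h_0·M_0 + h_0·M_1 = 6(Δ_0 - S'(0)) = 52 and h_1·M_1 + 2h_1·M_2 = 6(S'(4) - Δ_1) = -15.
Forward elimination and back-substitution give M_0 = 253/24, M_1 = -15/4, M_2 = -45/8.
On [3, 4], with S_1(x) = a_1 + b_1·(x - 3) + c_1·(x - 3)² + d_1·(x - 3)³: c_1 = M_1/2 = -15/8, d_1 = (M_2 - M_1)/(6h_1) = -5/16, b_1 = Δ_1 - h_1(2M_1 + M_2)/6 = 83/16.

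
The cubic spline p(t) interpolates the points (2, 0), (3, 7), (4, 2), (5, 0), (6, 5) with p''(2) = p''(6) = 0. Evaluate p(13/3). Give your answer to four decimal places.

Write m_i for p''(x_i). With h_i = 1, 1, 1, 1 and divided differences Δ_i = 7, -5, -2, 5, the continuity of p' gives the tridiagonal system
  1·m_0 + 4·m_1 + 1·m_2 = 6(Δ_1 - Δ_0) = -72
  1·m_1 + 4·m_2 + 1·m_3 = 6(Δ_2 - Δ_1) = 18
  1·m_2 + 4·m_3 + 1·m_4 = 6(Δ_3 - Δ_2) = 42
Natural end conditions: m_0 = m_4 = 0.
Hence m_0 = 0, m_1 = -555/28, m_2 = 51/7, m_3 = 243/28, m_4 = 0.
On [4, 5], p(t) = 2 - 47/8·(t - 4) + 51/14·(t - 4)² + 13/56·(t - 4)³.
With (t - 4) = 1/3: p(13/3) = 86/189.

0.4550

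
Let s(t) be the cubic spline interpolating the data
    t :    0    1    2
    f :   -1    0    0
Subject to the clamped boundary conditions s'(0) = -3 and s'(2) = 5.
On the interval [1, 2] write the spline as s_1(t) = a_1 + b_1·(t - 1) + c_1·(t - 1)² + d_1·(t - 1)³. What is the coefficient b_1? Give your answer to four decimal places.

Put M_i = s'' at the i-th knot. Here h = (1, 1) and Δ = (1, 0), so the interior equations h_(i-1)·M_(i-1) + 2(h_(i-1)+h_i)·M_i + h_i·M_(i+1) = 6(Δ_i − Δ_(i-1)) read
  1·M_0 + 4·M_1 + 1·M_2 = 6(Δ_1 - Δ_0) = -6
Clamped end conditions give two more equations: 2h_0·M_0 + h_0·M_1 = 6(Δ_0 - s'(0)) = 24 and h_1·M_1 + 2h_1·M_2 = 6(s'(2) - Δ_1) = 30.
Forward elimination and back-substitution give M_0 = 35/2, M_1 = -11, M_2 = 41/2.
On [1, 2], with s_1(t) = a_1 + b_1·(t - 1) + c_1·(t - 1)² + d_1·(t - 1)³: c_1 = M_1/2 = -11/2, d_1 = (M_2 - M_1)/(6h_1) = 21/4, b_1 = Δ_1 - h_1(2M_1 + M_2)/6 = 1/4.

0.2500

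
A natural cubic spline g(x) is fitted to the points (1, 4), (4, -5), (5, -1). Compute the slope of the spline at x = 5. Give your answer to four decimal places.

Let M_i = g''(x_i). Step sizes h_i = 3, 1; slopes of the chords Δ_i = (y_(i+1) - y_i)/h_i = -3, 4.
  3·M_0 + 8·M_1 + 1·M_2 = 6(Δ_1 - Δ_0) = 42
Natural end conditions: M_0 = M_2 = 0.
Hence M_0 = 0, M_1 = 21/4, M_2 = 0.
On [4, 5], g'(x) = b_1 + 2c_1·(x - 4) + 3d_1·(x - 4)² with b_1 = Δ_1 - h_1(2M_1 + M_2)/6 = 9/4, c_1 = M_1/2 = 21/8, d_1 = (M_2 - M_1)/(6h_1) = -7/8. So g'(5) = 39/8.

4.8750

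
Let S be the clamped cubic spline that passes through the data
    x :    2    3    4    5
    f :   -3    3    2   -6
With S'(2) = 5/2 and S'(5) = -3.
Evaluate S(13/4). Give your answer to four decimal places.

3.8766

Put M_i = S'' at the i-th knot. Here h = (1, 1, 1) and Δ = (6, -1, -8), so the interior equations h_(i-1)·M_(i-1) + 2(h_(i-1)+h_i)·M_i + h_i·M_(i+1) = 6(Δ_i − Δ_(i-1)) read
  1·M_0 + 4·M_1 + 1·M_2 = 6(Δ_1 - Δ_0) = -42
  1·M_1 + 4·M_2 + 1·M_3 = 6(Δ_2 - Δ_1) = -42
Clamped end conditions give two more equations: 2h_0·M_0 + h_0·M_1 = 6(Δ_0 - S'(2)) = 21 and h_2·M_2 + 2h_2·M_3 = 6(S'(5) - Δ_2) = 30.
Hence M_0 = 242/15, M_1 = -169/15, M_2 = -196/15, M_3 = 323/15.
On [3, 4], S(x) = 3 + 74/15·(x - 3) - 169/30·(x - 3)² - 3/10·(x - 3)³.
With (x - 3) = 1/4: S(13/4) = 2481/640.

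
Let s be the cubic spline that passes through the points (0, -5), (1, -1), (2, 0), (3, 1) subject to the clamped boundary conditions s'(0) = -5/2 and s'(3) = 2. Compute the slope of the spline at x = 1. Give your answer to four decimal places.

Write m_i for s''(x_i). With h_i = 1, 1, 1 and divided differences Δ_i = 4, 1, 1, the continuity of s' gives the tridiagonal system
  1·m_0 + 4·m_1 + 1·m_2 = 6(Δ_1 - Δ_0) = -18
  1·m_1 + 4·m_2 + 1·m_3 = 6(Δ_2 - Δ_1) = 0
Clamped end conditions give two more equations: 2h_0·m_0 + h_0·m_1 = 6(Δ_0 - s'(0)) = 39 and h_2·m_2 + 2h_2·m_3 = 6(s'(3) - Δ_2) = 6.
Solving: m_0 = 126/5, m_1 = -57/5, m_2 = 12/5, m_3 = 9/5.
On [1, 2], s'(x) = b_1 + 2c_1·(x - 1) + 3d_1·(x - 1)² with b_1 = Δ_1 - h_1(2m_1 + m_2)/6 = 22/5, c_1 = m_1/2 = -57/10, d_1 = (m_2 - m_1)/(6h_1) = 23/10. So s'(1) = 22/5.

4.4000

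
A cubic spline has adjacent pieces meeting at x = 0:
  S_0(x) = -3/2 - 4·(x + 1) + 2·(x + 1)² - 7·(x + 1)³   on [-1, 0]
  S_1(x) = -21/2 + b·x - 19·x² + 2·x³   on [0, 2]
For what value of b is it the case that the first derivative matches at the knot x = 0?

S_0'(x) = -4 + 4·(x + 1) - 21·(x + 1)², so S_0'(0) = -21. On the right, S_1'(0) = b, so b = -21.

-21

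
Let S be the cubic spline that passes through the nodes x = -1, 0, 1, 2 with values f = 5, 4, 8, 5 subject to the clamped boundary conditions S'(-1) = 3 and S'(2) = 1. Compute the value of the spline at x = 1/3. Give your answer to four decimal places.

Write M_i for S''(x_i). With h_i = 1, 1, 1 and divided differences Δ_i = -1, 4, -3, the continuity of S' gives the tridiagonal system
  1·M_0 + 4·M_1 + 1·M_2 = 6(Δ_1 - Δ_0) = 30
  1·M_1 + 4·M_2 + 1·M_3 = 6(Δ_2 - Δ_1) = -42
Clamped end conditions give two more equations: 2h_0·M_0 + h_0·M_1 = 6(Δ_0 - S'(-1)) = -24 and h_2·M_2 + 2h_2·M_3 = 6(S'(2) - Δ_2) = 24.
Solving the tridiagonal system: M_0 = -314/15, M_1 = 268/15, M_2 = -308/15, M_3 = 334/15.
On [0, 1], S(x) = 4 + 22/15·x + 134/15·x² - 32/5·x³.
With x = 1/3: S(1/3) = 236/45.

5.2444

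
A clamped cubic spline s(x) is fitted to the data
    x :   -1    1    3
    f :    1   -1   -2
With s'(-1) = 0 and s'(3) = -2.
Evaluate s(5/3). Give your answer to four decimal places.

Put M_i = s'' at the i-th knot. Here h = (2, 2) and Δ = (-1, -1/2), so the interior equations h_(i-1)·M_(i-1) + 2(h_(i-1)+h_i)·M_i + h_i·M_(i+1) = 6(Δ_i − Δ_(i-1)) read
  2·M_0 + 8·M_1 + 2·M_2 = 6(Δ_1 - Δ_0) = 3
Clamped end conditions give two more equations: 2h_0·M_0 + h_0·M_1 = 6(Δ_0 - s'(-1)) = -6 and h_1·M_1 + 2h_1·M_2 = 6(s'(3) - Δ_1) = -9.
Forward elimination and back-substitution give M_0 = -19/8, M_1 = 7/4, M_2 = -25/8.
On [1, 3], s(x) = -1 - 5/8·(x - 1) + 7/8·(x - 1)² - 13/32·(x - 1)³.
With (x - 1) = 2/3: s(5/3) = -31/27.

-1.1481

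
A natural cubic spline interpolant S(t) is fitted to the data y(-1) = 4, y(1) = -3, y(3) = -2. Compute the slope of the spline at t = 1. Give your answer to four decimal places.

With M_i denoting the second derivative at x_i, h_i = 2, 2, and Δ_i = (y_(i+1) − y_i)/h_i = -7/2, 1/2:
  2·M_0 + 8·M_1 + 2·M_2 = 6(Δ_1 - Δ_0) = 24
Natural end conditions: M_0 = M_2 = 0.
Forward elimination and back-substitution give M_0 = 0, M_1 = 3, M_2 = 0.
On [1, 3], S'(t) = b_1 + 2c_1·(t - 1) + 3d_1·(t - 1)² with b_1 = Δ_1 - h_1(2M_1 + M_2)/6 = -3/2, c_1 = M_1/2 = 3/2, d_1 = (M_2 - M_1)/(6h_1) = -1/4. So S'(1) = -3/2.

-1.5000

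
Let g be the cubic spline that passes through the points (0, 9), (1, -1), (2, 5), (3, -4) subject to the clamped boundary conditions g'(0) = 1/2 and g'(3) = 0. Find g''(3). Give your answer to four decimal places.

Let M_i = g''(x_i). Step sizes h_i = 1, 1, 1; slopes of the chords Δ_i = (y_(i+1) - y_i)/h_i = -10, 6, -9.
  1·M_0 + 4·M_1 + 1·M_2 = 6(Δ_1 - Δ_0) = 96
  1·M_1 + 4·M_2 + 1·M_3 = 6(Δ_2 - Δ_1) = -90
Clamped end conditions give two more equations: 2h_0·M_0 + h_0·M_1 = 6(Δ_0 - g'(0)) = -63 and h_2·M_2 + 2h_2·M_3 = 6(g'(3) - Δ_2) = 54.
Hence M_0 = -848/15, M_1 = 751/15, M_2 = -716/15, M_3 = 763/15.

50.8667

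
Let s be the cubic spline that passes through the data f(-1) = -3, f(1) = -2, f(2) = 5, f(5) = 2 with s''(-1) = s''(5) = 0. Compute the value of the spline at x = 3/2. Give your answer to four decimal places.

1.4561

Write σ_i for s''(x_i). With h_i = 2, 1, 3 and divided differences Δ_i = 1/2, 7, -1, the continuity of s' gives the tridiagonal system
  2·σ_0 + 6·σ_1 + 1·σ_2 = 6(Δ_1 - Δ_0) = 39
  1·σ_1 + 8·σ_2 + 3·σ_3 = 6(Δ_2 - Δ_1) = -48
Natural end conditions: σ_0 = σ_3 = 0.
Forward elimination and back-substitution give σ_0 = 0, σ_1 = 360/47, σ_2 = -327/47, σ_3 = 0.
On [1, 2], s(x) = -2 + 527/94·(x - 1) + 180/47·(x - 1)² - 229/94·(x - 1)³.
With (x - 1) = 1/2: s(3/2) = 1095/752.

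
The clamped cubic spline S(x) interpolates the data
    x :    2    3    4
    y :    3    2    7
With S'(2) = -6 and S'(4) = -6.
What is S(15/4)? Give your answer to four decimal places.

Put m_i = S'' at the i-th knot. Here h = (1, 1) and Δ = (-1, 5), so the interior equations h_(i-1)·m_(i-1) + 2(h_(i-1)+h_i)·m_i + h_i·m_(i+1) = 6(Δ_i − Δ_(i-1)) read
  1·m_0 + 4·m_1 + 1·m_2 = 6(Δ_1 - Δ_0) = 36
Clamped end conditions give two more equations: 2h_0·m_0 + h_0·m_1 = 6(Δ_0 - S'(2)) = 30 and h_1·m_1 + 2h_1·m_2 = 6(S'(4) - Δ_1) = -66.
Solving: m_0 = 6, m_1 = 18, m_2 = -42.
On [3, 4], S(x) = 2 + 6·(x - 3) + 9·(x - 3)² - 10·(x - 3)³.
With (x - 3) = 3/4: S(15/4) = 235/32.

7.3438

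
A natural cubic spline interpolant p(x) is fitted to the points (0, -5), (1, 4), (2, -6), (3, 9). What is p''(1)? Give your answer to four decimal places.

With m_i denoting the second derivative at x_i, h_i = 1, 1, 1, and Δ_i = (y_(i+1) − y_i)/h_i = 9, -10, 15:
  1·m_0 + 4·m_1 + 1·m_2 = 6(Δ_1 - Δ_0) = -114
  1·m_1 + 4·m_2 + 1·m_3 = 6(Δ_2 - Δ_1) = 150
Natural end conditions: m_0 = m_3 = 0.
Solving: m_0 = 0, m_1 = -202/5, m_2 = 238/5, m_3 = 0.

-40.4000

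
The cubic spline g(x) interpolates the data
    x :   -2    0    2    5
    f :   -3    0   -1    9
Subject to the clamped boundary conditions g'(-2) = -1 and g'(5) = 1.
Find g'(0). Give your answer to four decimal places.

0.7162

Let m_i = g''(x_i). Step sizes h_i = 2, 2, 3; slopes of the chords Δ_i = (y_(i+1) - y_i)/h_i = 3/2, -1/2, 10/3.
  2·m_0 + 8·m_1 + 2·m_2 = 6(Δ_1 - Δ_0) = -12
  2·m_1 + 10·m_2 + 3·m_3 = 6(Δ_2 - Δ_1) = 23
Clamped end conditions give two more equations: 2h_0·m_0 + h_0·m_1 = 6(Δ_0 - g'(-2)) = 15 and h_2·m_2 + 2h_2·m_3 = 6(g'(5) - Δ_2) = -14.
Solving: m_0 = 214/37, m_1 = -301/74, m_2 = 166/37, m_3 = -508/111.
On [0, 2], g'(x) = b_1 + 2c_1·x + 3d_1·x² with b_1 = Δ_1 - h_1(2m_1 + m_2)/6 = 53/74, c_1 = m_1/2 = -301/148, d_1 = (m_2 - m_1)/(6h_1) = 211/296. So g'(0) = 53/74.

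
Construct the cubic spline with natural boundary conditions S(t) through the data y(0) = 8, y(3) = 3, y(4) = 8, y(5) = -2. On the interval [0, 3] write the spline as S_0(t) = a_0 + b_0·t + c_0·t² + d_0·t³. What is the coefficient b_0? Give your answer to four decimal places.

-5.6989

With σ_i denoting the second derivative at x_i, h_i = 3, 1, 1, and Δ_i = (y_(i+1) − y_i)/h_i = -5/3, 5, -10:
  3·σ_0 + 8·σ_1 + 1·σ_2 = 6(Δ_1 - Δ_0) = 40
  1·σ_1 + 4·σ_2 + 1·σ_3 = 6(Δ_2 - Δ_1) = -90
Natural end conditions: σ_0 = σ_3 = 0.
Solving: σ_0 = 0, σ_1 = 250/31, σ_2 = -760/31, σ_3 = 0.
On [0, 3], with S_0(t) = a_0 + b_0·t + c_0·t² + d_0·t³: c_0 = σ_0/2 = 0, d_0 = (σ_1 - σ_0)/(6h_0) = 125/279, b_0 = Δ_0 - h_0(2σ_0 + σ_1)/6 = -530/93.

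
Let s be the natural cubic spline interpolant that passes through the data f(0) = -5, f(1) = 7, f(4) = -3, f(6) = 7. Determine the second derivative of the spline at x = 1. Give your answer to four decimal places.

Write m_i for s''(x_i). With h_i = 1, 3, 2 and divided differences Δ_i = 12, -10/3, 5, the continuity of s' gives the tridiagonal system
  1·m_0 + 8·m_1 + 3·m_2 = 6(Δ_1 - Δ_0) = -92
  3·m_1 + 10·m_2 + 2·m_3 = 6(Δ_2 - Δ_1) = 50
Natural end conditions: m_0 = m_3 = 0.
Hence m_0 = 0, m_1 = -1070/71, m_2 = 676/71, m_3 = 0.

-15.0704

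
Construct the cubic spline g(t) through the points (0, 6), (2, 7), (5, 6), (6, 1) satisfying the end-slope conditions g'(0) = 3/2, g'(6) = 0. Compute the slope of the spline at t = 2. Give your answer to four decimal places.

0.9744

With m_i denoting the second derivative at x_i, h_i = 2, 3, 1, and Δ_i = (y_(i+1) − y_i)/h_i = 1/2, -1/3, -5:
  2·m_0 + 10·m_1 + 3·m_2 = 6(Δ_1 - Δ_0) = -5
  3·m_1 + 8·m_2 + 1·m_3 = 6(Δ_2 - Δ_1) = -28
Clamped end conditions give two more equations: 2h_0·m_0 + h_0·m_1 = 6(Δ_0 - g'(0)) = -6 and h_2·m_2 + 2h_2·m_3 = 6(g'(6) - Δ_2) = 30.
Solving the tridiagonal system: m_0 = -193/78, m_1 = 76/39, m_2 = -254/39, m_3 = 712/39.
On [2, 5], g'(t) = b_1 + 2c_1·(t - 2) + 3d_1·(t - 2)² with b_1 = Δ_1 - h_1(2m_1 + m_2)/6 = 38/39, c_1 = m_1/2 = 38/39, d_1 = (m_2 - m_1)/(6h_1) = -55/117. So g'(2) = 38/39.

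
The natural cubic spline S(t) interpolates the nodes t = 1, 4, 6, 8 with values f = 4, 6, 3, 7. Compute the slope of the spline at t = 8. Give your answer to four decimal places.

With M_i denoting the second derivative at x_i, h_i = 3, 2, 2, and Δ_i = (y_(i+1) − y_i)/h_i = 2/3, -3/2, 2:
  3·M_0 + 10·M_1 + 2·M_2 = 6(Δ_1 - Δ_0) = -13
  2·M_1 + 8·M_2 + 2·M_3 = 6(Δ_2 - Δ_1) = 21
Natural end conditions: M_0 = M_3 = 0.
Solving the tridiagonal system: M_0 = 0, M_1 = -73/38, M_2 = 59/19, M_3 = 0.
On [6, 8], S'(t) = b_2 + 2c_2·(t - 6) + 3d_2·(t - 6)² with b_2 = Δ_2 - h_2(2M_2 + M_3)/6 = -4/57, c_2 = M_2/2 = 59/38, d_2 = (M_3 - M_2)/(6h_2) = -59/228. So S'(8) = 173/57.

3.0351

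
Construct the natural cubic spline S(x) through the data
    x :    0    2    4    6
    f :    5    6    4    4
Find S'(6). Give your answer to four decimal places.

Let M_i = S''(x_i). Step sizes h_i = 2, 2, 2; slopes of the chords Δ_i = (y_(i+1) - y_i)/h_i = 1/2, -1, 0.
  2·M_0 + 8·M_1 + 2·M_2 = 6(Δ_1 - Δ_0) = -9
  2·M_1 + 8·M_2 + 2·M_3 = 6(Δ_2 - Δ_1) = 6
Natural end conditions: M_0 = M_3 = 0.
Forward elimination and back-substitution give M_0 = 0, M_1 = -7/5, M_2 = 11/10, M_3 = 0.
On [4, 6], S'(x) = b_2 + 2c_2·(x - 4) + 3d_2·(x - 4)² with b_2 = Δ_2 - h_2(2M_2 + M_3)/6 = -11/15, c_2 = M_2/2 = 11/20, d_2 = (M_3 - M_2)/(6h_2) = -11/120. So S'(6) = 11/30.

0.3667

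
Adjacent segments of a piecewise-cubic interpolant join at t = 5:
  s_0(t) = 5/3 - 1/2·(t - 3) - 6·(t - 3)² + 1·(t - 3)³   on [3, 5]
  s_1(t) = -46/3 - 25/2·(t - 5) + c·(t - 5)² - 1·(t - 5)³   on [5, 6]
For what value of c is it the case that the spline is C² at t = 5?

0

s_0''(t) = -12 + 6·(t - 3), so s_0''(5) = 0. On the right, s_1''(5) = 2c, so c = 0.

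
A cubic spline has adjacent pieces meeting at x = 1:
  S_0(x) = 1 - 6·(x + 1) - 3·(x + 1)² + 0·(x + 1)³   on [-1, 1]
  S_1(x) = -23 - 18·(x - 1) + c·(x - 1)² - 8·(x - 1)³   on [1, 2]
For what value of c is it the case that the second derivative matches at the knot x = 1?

-3

S_0''(x) = -6 + 0·(x + 1), so S_0''(1) = -6. On the right, S_1''(1) = 2c, so c = -3.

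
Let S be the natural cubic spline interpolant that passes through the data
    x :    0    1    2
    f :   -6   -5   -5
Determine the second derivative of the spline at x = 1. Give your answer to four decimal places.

Put M_i = S'' at the i-th knot. Here h = (1, 1) and Δ = (1, 0), so the interior equations h_(i-1)·M_(i-1) + 2(h_(i-1)+h_i)·M_i + h_i·M_(i+1) = 6(Δ_i − Δ_(i-1)) read
  1·M_0 + 4·M_1 + 1·M_2 = 6(Δ_1 - Δ_0) = -6
Natural end conditions: M_0 = M_2 = 0.
Hence M_0 = 0, M_1 = -3/2, M_2 = 0.

-1.5000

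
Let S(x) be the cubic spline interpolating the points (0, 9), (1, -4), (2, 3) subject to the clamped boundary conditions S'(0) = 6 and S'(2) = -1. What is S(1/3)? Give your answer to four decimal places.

6.9444

Put M_i = S'' at the i-th knot. Here h = (1, 1) and Δ = (-13, 7), so the interior equations h_(i-1)·M_(i-1) + 2(h_(i-1)+h_i)·M_i + h_i·M_(i+1) = 6(Δ_i − Δ_(i-1)) read
  1·M_0 + 4·M_1 + 1·M_2 = 6(Δ_1 - Δ_0) = 120
Clamped end conditions give two more equations: 2h_0·M_0 + h_0·M_1 = 6(Δ_0 - S'(0)) = -114 and h_1·M_1 + 2h_1·M_2 = 6(S'(2) - Δ_1) = -48.
Solving the tridiagonal system: M_0 = -181/2, M_1 = 67, M_2 = -115/2.
On [0, 1], S(x) = 9 + 6·x - 181/4·x² + 105/4·x³.
With x = 1/3: S(1/3) = 125/18.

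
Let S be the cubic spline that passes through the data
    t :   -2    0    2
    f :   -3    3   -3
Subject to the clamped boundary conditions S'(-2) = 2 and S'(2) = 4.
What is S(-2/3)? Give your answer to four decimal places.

With σ_i denoting the second derivative at x_i, h_i = 2, 2, and Δ_i = (y_(i+1) − y_i)/h_i = 3, -3:
  2·σ_0 + 8·σ_1 + 2·σ_2 = 6(Δ_1 - Δ_0) = -36
Clamped end conditions give two more equations: 2h_0·σ_0 + h_0·σ_1 = 6(Δ_0 - S'(-2)) = 6 and h_1·σ_1 + 2h_1·σ_2 = 6(S'(2) - Δ_1) = 42.
Solving: σ_0 = 13/2, σ_1 = -10, σ_2 = 31/2.
On [-2, 0], S(t) = -3 + 2·(t + 2) + 13/4·(t + 2)² - 11/8·(t + 2)³.
With (t + 2) = 4/3: S(-2/3) = 59/27.

2.1852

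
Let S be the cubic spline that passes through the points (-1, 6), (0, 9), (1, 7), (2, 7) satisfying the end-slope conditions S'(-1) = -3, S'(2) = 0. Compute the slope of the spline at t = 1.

Let σ_i = S''(x_i). Step sizes h_i = 1, 1, 1; slopes of the chords Δ_i = (y_(i+1) - y_i)/h_i = 3, -2, 0.
  1·σ_0 + 4·σ_1 + 1·σ_2 = 6(Δ_1 - Δ_0) = -30
  1·σ_1 + 4·σ_2 + 1·σ_3 = 6(Δ_2 - Δ_1) = 12
Clamped end conditions give two more equations: 2h_0·σ_0 + h_0·σ_1 = 6(Δ_0 - S'(-1)) = 36 and h_2·σ_2 + 2h_2·σ_3 = 6(S'(2) - Δ_2) = 0.
Hence σ_0 = 26, σ_1 = -16, σ_2 = 8, σ_3 = -4.
On [1, 2], S'(t) = b_2 + 2c_2·(t - 1) + 3d_2·(t - 1)² with b_2 = Δ_2 - h_2(2σ_2 + σ_3)/6 = -2, c_2 = σ_2/2 = 4, d_2 = (σ_3 - σ_2)/(6h_2) = -2. So S'(1) = -2.

-2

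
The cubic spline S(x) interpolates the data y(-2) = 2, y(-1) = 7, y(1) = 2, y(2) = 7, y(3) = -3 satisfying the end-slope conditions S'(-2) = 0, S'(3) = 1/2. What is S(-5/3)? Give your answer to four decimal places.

Let M_i = S''(x_i). Step sizes h_i = 1, 2, 1, 1; slopes of the chords Δ_i = (y_(i+1) - y_i)/h_i = 5, -5/2, 5, -10.
  1·M_0 + 6·M_1 + 2·M_2 = 6(Δ_1 - Δ_0) = -45
  2·M_1 + 6·M_2 + 1·M_3 = 6(Δ_2 - Δ_1) = 45
  1·M_2 + 4·M_3 + 1·M_4 = 6(Δ_3 - Δ_2) = -90
Clamped end conditions give two more equations: 2h_0·M_0 + h_0·M_1 = 6(Δ_0 - S'(-2)) = 30 and h_3·M_3 + 2h_3·M_4 = 6(S'(3) - Δ_3) = 63.
Forward elimination and back-substitution give M_0 = 773/32, M_1 = -293/16, M_2 = 1303/64, M_3 = -1297/32, M_4 = 3313/64.
On [-2, -1], S(x) = 2 + 0·(x + 2) + 773/64·(x + 2)² - 453/64·(x + 2)³.
With (x + 2) = 1/3: S(-5/3) = 887/288.

3.0799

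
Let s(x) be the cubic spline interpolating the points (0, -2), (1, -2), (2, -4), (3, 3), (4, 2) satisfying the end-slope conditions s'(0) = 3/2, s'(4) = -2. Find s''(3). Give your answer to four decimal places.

With M_i denoting the second derivative at x_i, h_i = 1, 1, 1, 1, and Δ_i = (y_(i+1) − y_i)/h_i = 0, -2, 7, -1:
  1·M_0 + 4·M_1 + 1·M_2 = 6(Δ_1 - Δ_0) = -12
  1·M_1 + 4·M_2 + 1·M_3 = 6(Δ_2 - Δ_1) = 54
  1·M_2 + 4·M_3 + 1·M_4 = 6(Δ_3 - Δ_2) = -48
Clamped end conditions give two more equations: 2h_0·M_0 + h_0·M_1 = 6(Δ_0 - s'(0)) = -9 and h_3·M_3 + 2h_3·M_4 = 6(s'(4) - Δ_3) = -6.
Hence M_0 = -31/56, M_1 = -221/28, M_2 = 161/8, M_3 = -521/28, M_4 = 353/56.

-18.6071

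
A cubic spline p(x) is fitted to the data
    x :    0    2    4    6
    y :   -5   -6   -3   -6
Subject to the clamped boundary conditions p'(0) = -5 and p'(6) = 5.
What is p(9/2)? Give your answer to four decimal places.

-4.4625

Let M_i = p''(x_i). Step sizes h_i = 2, 2, 2; slopes of the chords Δ_i = (y_(i+1) - y_i)/h_i = -1/2, 3/2, -3/2.
  2·M_0 + 8·M_1 + 2·M_2 = 6(Δ_1 - Δ_0) = 12
  2·M_1 + 8·M_2 + 2·M_3 = 6(Δ_2 - Δ_1) = -18
Clamped end conditions give two more equations: 2h_0·M_0 + h_0·M_1 = 6(Δ_0 - p'(0)) = 27 and h_2·M_2 + 2h_2·M_3 = 6(p'(6) - Δ_2) = 39.
Hence M_0 = 181/30, M_1 = 43/30, M_2 = -173/30, M_3 = 379/30.
On [4, 6], p(x) = -3 - 28/15·(x - 4) - 173/60·(x - 4)² + 23/15·(x - 4)³.
With (x - 4) = 1/2: p(9/2) = -357/80.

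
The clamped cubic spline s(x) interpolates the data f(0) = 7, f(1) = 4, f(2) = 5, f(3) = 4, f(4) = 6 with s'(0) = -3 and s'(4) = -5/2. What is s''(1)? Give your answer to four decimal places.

With σ_i denoting the second derivative at x_i, h_i = 1, 1, 1, 1, and Δ_i = (y_(i+1) − y_i)/h_i = -3, 1, -1, 2:
  1·σ_0 + 4·σ_1 + 1·σ_2 = 6(Δ_1 - Δ_0) = 24
  1·σ_1 + 4·σ_2 + 1·σ_3 = 6(Δ_2 - Δ_1) = -12
  1·σ_2 + 4·σ_3 + 1·σ_4 = 6(Δ_3 - Δ_2) = 18
Clamped end conditions give two more equations: 2h_0·σ_0 + h_0·σ_1 = 6(Δ_0 - s'(0)) = 0 and h_3·σ_3 + 2h_3·σ_4 = 6(s'(4) - Δ_3) = -27.
Solving the tridiagonal system: σ_0 = -257/56, σ_1 = 257/28, σ_2 = -65/8, σ_3 = 317/28, σ_4 = -1073/56.

9.1786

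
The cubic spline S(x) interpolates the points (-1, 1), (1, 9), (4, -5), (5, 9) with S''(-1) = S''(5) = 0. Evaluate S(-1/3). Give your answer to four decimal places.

5.7588

With M_i denoting the second derivative at x_i, h_i = 2, 3, 1, and Δ_i = (y_(i+1) − y_i)/h_i = 4, -14/3, 14:
  2·M_0 + 10·M_1 + 3·M_2 = 6(Δ_1 - Δ_0) = -52
  3·M_1 + 8·M_2 + 1·M_3 = 6(Δ_2 - Δ_1) = 112
Natural end conditions: M_0 = M_3 = 0.
Solving: M_0 = 0, M_1 = -752/71, M_2 = 1276/71, M_3 = 0.
On [-1, 1], S(x) = 1 + 1604/213·(x + 1) + 0·(x + 1)² - 188/213·(x + 1)³.
With (x + 1) = 2/3: S(-1/3) = 33119/5751.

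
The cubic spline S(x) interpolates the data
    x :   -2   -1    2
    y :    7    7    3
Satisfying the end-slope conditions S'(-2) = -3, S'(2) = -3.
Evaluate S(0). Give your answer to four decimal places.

7.0741

Put M_i = S'' at the i-th knot. Here h = (1, 3) and Δ = (0, -4/3), so the interior equations h_(i-1)·M_(i-1) + 2(h_(i-1)+h_i)·M_i + h_i·M_(i+1) = 6(Δ_i − Δ_(i-1)) read
  1·M_0 + 8·M_1 + 3·M_2 = 6(Δ_1 - Δ_0) = -8
Clamped end conditions give two more equations: 2h_0·M_0 + h_0·M_1 = 6(Δ_0 - S'(-2)) = 18 and h_1·M_1 + 2h_1·M_2 = 6(S'(2) - Δ_1) = -10.
Solving: M_0 = 10, M_1 = -2, M_2 = -2/3.
On [-1, 2], S(x) = 7 + 1·(x + 1) - 1·(x + 1)² + 2/27·(x + 1)³.
With (x + 1) = 1: S(0) = 191/27.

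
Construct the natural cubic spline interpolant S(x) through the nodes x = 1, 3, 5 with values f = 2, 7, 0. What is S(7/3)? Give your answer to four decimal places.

6.4444

Put M_i = S'' at the i-th knot. Here h = (2, 2) and Δ = (5/2, -7/2), so the interior equations h_(i-1)·M_(i-1) + 2(h_(i-1)+h_i)·M_i + h_i·M_(i+1) = 6(Δ_i − Δ_(i-1)) read
  2·M_0 + 8·M_1 + 2·M_2 = 6(Δ_1 - Δ_0) = -36
Natural end conditions: M_0 = M_2 = 0.
Solving the tridiagonal system: M_0 = 0, M_1 = -9/2, M_2 = 0.
On [1, 3], S(x) = 2 + 4·(x - 1) + 0·(x - 1)² - 3/8·(x - 1)³.
With (x - 1) = 4/3: S(7/3) = 58/9.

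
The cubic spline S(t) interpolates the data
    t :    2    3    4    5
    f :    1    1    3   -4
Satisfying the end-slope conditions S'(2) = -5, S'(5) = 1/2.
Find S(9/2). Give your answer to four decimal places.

Put M_i = S'' at the i-th knot. Here h = (1, 1, 1) and Δ = (0, 2, -7), so the interior equations h_(i-1)·M_(i-1) + 2(h_(i-1)+h_i)·M_i + h_i·M_(i+1) = 6(Δ_i − Δ_(i-1)) read
  1·M_0 + 4·M_1 + 1·M_2 = 6(Δ_1 - Δ_0) = 12
  1·M_1 + 4·M_2 + 1·M_3 = 6(Δ_2 - Δ_1) = -54
Clamped end conditions give two more equations: 2h_0·M_0 + h_0·M_1 = 6(Δ_0 - S'(2)) = 30 and h_2·M_2 + 2h_2·M_3 = 6(S'(5) - Δ_2) = 45.
Solving: M_0 = 181/15, M_1 = 88/15, M_2 = -353/15, M_3 = 514/15.
On [4, 5], S(t) = 3 - 73/15·(t - 4) - 353/30·(t - 4)² + 289/30·(t - 4)³.
With (t - 4) = 1/2: S(9/2) = -281/240.

-1.1708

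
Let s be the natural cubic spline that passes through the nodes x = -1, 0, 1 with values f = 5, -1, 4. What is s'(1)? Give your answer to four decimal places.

With m_i denoting the second derivative at x_i, h_i = 1, 1, and Δ_i = (y_(i+1) − y_i)/h_i = -6, 5:
  1·m_0 + 4·m_1 + 1·m_2 = 6(Δ_1 - Δ_0) = 66
Natural end conditions: m_0 = m_2 = 0.
Solving: m_0 = 0, m_1 = 33/2, m_2 = 0.
On [0, 1], s'(x) = b_1 + 2c_1·x + 3d_1·x² with b_1 = Δ_1 - h_1(2m_1 + m_2)/6 = -1/2, c_1 = m_1/2 = 33/4, d_1 = (m_2 - m_1)/(6h_1) = -11/4. So s'(1) = 31/4.

7.7500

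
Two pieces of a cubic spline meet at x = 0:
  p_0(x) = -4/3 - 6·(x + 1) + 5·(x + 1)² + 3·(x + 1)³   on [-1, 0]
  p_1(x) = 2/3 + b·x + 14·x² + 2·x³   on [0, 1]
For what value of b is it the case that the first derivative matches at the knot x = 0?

13

p_0'(x) = -6 + 10·(x + 1) + 9·(x + 1)², so p_0'(0) = 13. On the right, p_1'(0) = b, so b = 13.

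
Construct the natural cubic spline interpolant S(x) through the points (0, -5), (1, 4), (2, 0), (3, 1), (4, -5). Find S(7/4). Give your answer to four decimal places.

0.9916

With M_i denoting the second derivative at x_i, h_i = 1, 1, 1, 1, and Δ_i = (y_(i+1) − y_i)/h_i = 9, -4, 1, -6:
  1·M_0 + 4·M_1 + 1·M_2 = 6(Δ_1 - Δ_0) = -78
  1·M_1 + 4·M_2 + 1·M_3 = 6(Δ_2 - Δ_1) = 30
  1·M_2 + 4·M_3 + 1·M_4 = 6(Δ_3 - Δ_2) = -42
Natural end conditions: M_0 = M_4 = 0.
Solving: M_0 = 0, M_1 = -333/14, M_2 = 120/7, M_3 = -207/14, M_4 = 0.
On [1, 2], S(x) = 4 + 15/14·(x - 1) - 333/28·(x - 1)² + 191/28·(x - 1)³.
With (x - 1) = 3/4: S(7/4) = 1777/1792.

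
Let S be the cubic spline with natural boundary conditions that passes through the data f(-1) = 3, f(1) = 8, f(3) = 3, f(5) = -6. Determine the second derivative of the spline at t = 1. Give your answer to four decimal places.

Let σ_i = S''(x_i). Step sizes h_i = 2, 2, 2; slopes of the chords Δ_i = (y_(i+1) - y_i)/h_i = 5/2, -5/2, -9/2.
  2·σ_0 + 8·σ_1 + 2·σ_2 = 6(Δ_1 - Δ_0) = -30
  2·σ_1 + 8·σ_2 + 2·σ_3 = 6(Δ_2 - Δ_1) = -12
Natural end conditions: σ_0 = σ_3 = 0.
Hence σ_0 = 0, σ_1 = -18/5, σ_2 = -3/5, σ_3 = 0.

-3.6000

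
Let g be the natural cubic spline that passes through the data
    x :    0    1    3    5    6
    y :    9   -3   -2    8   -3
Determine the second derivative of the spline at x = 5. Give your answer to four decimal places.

-17.7000

Let m_i = g''(x_i). Step sizes h_i = 1, 2, 2, 1; slopes of the chords Δ_i = (y_(i+1) - y_i)/h_i = -12, 1/2, 5, -11.
  1·m_0 + 6·m_1 + 2·m_2 = 6(Δ_1 - Δ_0) = 75
  2·m_1 + 8·m_2 + 2·m_3 = 6(Δ_2 - Δ_1) = 27
  2·m_2 + 6·m_3 + 1·m_4 = 6(Δ_3 - Δ_2) = -96
Natural end conditions: m_0 = m_4 = 0.
Solving the tridiagonal system: m_0 = 0, m_1 = 54/5, m_2 = 51/10, m_3 = -177/10, m_4 = 0.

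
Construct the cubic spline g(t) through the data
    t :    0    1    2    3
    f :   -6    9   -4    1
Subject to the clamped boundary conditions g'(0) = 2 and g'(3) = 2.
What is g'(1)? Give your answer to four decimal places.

With m_i denoting the second derivative at x_i, h_i = 1, 1, 1, and Δ_i = (y_(i+1) − y_i)/h_i = 15, -13, 5:
  1·m_0 + 4·m_1 + 1·m_2 = 6(Δ_1 - Δ_0) = -168
  1·m_1 + 4·m_2 + 1·m_3 = 6(Δ_2 - Δ_1) = 108
Clamped end conditions give two more equations: 2h_0·m_0 + h_0·m_1 = 6(Δ_0 - g'(0)) = 78 and h_2·m_2 + 2h_2·m_3 = 6(g'(3) - Δ_2) = -18.
Solving the tridiagonal system: m_0 = 382/5, m_1 = -374/5, m_2 = 274/5, m_3 = -182/5.
On [1, 2], g'(t) = b_1 + 2c_1·(t - 1) + 3d_1·(t - 1)² with b_1 = Δ_1 - h_1(2m_1 + m_2)/6 = 14/5, c_1 = m_1/2 = -187/5, d_1 = (m_2 - m_1)/(6h_1) = 108/5. So g'(1) = 14/5.

2.8000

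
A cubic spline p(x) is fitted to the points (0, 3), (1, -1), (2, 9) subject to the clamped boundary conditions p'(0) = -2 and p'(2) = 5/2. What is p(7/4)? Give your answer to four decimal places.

7.2910

Let σ_i = p''(x_i). Step sizes h_i = 1, 1; slopes of the chords Δ_i = (y_(i+1) - y_i)/h_i = -4, 10.
  1·σ_0 + 4·σ_1 + 1·σ_2 = 6(Δ_1 - Δ_0) = 84
Clamped end conditions give two more equations: 2h_0·σ_0 + h_0·σ_1 = 6(Δ_0 - p'(0)) = -12 and h_1·σ_1 + 2h_1·σ_2 = 6(p'(2) - Δ_1) = -45.
Solving the tridiagonal system: σ_0 = -99/4, σ_1 = 75/2, σ_2 = -165/4.
On [1, 2], p(x) = -1 + 35/8·(x - 1) + 75/4·(x - 1)² - 105/8·(x - 1)³.
With (x - 1) = 3/4: p(7/4) = 3733/512.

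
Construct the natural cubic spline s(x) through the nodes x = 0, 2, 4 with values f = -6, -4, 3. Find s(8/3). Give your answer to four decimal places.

-2.1296

Put σ_i = s'' at the i-th knot. Here h = (2, 2) and Δ = (1, 7/2), so the interior equations h_(i-1)·σ_(i-1) + 2(h_(i-1)+h_i)·σ_i + h_i·σ_(i+1) = 6(Δ_i − Δ_(i-1)) read
  2·σ_0 + 8·σ_1 + 2·σ_2 = 6(Δ_1 - Δ_0) = 15
Natural end conditions: σ_0 = σ_2 = 0.
Forward elimination and back-substitution give σ_0 = 0, σ_1 = 15/8, σ_2 = 0.
On [2, 4], s(x) = -4 + 9/4·(x - 2) + 15/16·(x - 2)² - 5/32·(x - 2)³.
With (x - 2) = 2/3: s(8/3) = -115/54.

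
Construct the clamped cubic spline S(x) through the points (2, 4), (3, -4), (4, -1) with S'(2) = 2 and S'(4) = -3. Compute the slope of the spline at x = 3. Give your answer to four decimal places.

Let M_i = S''(x_i). Step sizes h_i = 1, 1; slopes of the chords Δ_i = (y_(i+1) - y_i)/h_i = -8, 3.
  1·M_0 + 4·M_1 + 1·M_2 = 6(Δ_1 - Δ_0) = 66
Clamped end conditions give two more equations: 2h_0·M_0 + h_0·M_1 = 6(Δ_0 - S'(2)) = -60 and h_1·M_1 + 2h_1·M_2 = 6(S'(4) - Δ_1) = -36.
Solving the tridiagonal system: M_0 = -49, M_1 = 38, M_2 = -37.
On [3, 4], S'(x) = b_1 + 2c_1·(x - 3) + 3d_1·(x - 3)² with b_1 = Δ_1 - h_1(2M_1 + M_2)/6 = -7/2, c_1 = M_1/2 = 19, d_1 = (M_2 - M_1)/(6h_1) = -25/2. So S'(3) = -7/2.

-3.5000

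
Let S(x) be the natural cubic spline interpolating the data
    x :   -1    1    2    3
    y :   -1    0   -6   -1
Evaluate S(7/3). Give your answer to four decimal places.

-5.5008

Put σ_i = S'' at the i-th knot. Here h = (2, 1, 1) and Δ = (1/2, -6, 5), so the interior equations h_(i-1)·σ_(i-1) + 2(h_(i-1)+h_i)·σ_i + h_i·σ_(i+1) = 6(Δ_i − Δ_(i-1)) read
  2·σ_0 + 6·σ_1 + 1·σ_2 = 6(Δ_1 - Δ_0) = -39
  1·σ_1 + 4·σ_2 + 1·σ_3 = 6(Δ_2 - Δ_1) = 66
Natural end conditions: σ_0 = σ_3 = 0.
Solving: σ_0 = 0, σ_1 = -222/23, σ_2 = 435/23, σ_3 = 0.
On [2, 3], S(x) = -6 - 30/23·(x - 2) + 435/46·(x - 2)² - 145/46·(x - 2)³.
With (x - 2) = 1/3: S(7/3) = -3416/621.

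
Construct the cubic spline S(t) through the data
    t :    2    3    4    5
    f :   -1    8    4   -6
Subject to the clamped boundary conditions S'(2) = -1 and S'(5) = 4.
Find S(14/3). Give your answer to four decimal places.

-4.9877

Write M_i for S''(x_i). With h_i = 1, 1, 1 and divided differences Δ_i = 9, -4, -10, the continuity of S' gives the tridiagonal system
  1·M_0 + 4·M_1 + 1·M_2 = 6(Δ_1 - Δ_0) = -78
  1·M_1 + 4·M_2 + 1·M_3 = 6(Δ_2 - Δ_1) = -36
Clamped end conditions give two more equations: 2h_0·M_0 + h_0·M_1 = 6(Δ_0 - S'(2)) = 60 and h_2·M_2 + 2h_2·M_3 = 6(S'(5) - Δ_2) = 84.
Solving the tridiagonal system: M_0 = 130/3, M_1 = -80/3, M_2 = -44/3, M_3 = 148/3.
On [4, 5], S(t) = 4 - 40/3·(t - 4) - 22/3·(t - 4)² + 32/3·(t - 4)³.
With (t - 4) = 2/3: S(14/3) = -404/81.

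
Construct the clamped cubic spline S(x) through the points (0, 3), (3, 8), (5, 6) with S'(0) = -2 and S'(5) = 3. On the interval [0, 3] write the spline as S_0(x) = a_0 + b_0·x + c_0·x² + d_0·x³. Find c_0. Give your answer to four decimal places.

Write M_i for S''(x_i). With h_i = 3, 2 and divided differences Δ_i = 5/3, -1, the continuity of S' gives the tridiagonal system
  3·M_0 + 10·M_1 + 2·M_2 = 6(Δ_1 - Δ_0) = -16
Clamped end conditions give two more equations: 2h_0·M_0 + h_0·M_1 = 6(Δ_0 - S'(0)) = 22 and h_1·M_1 + 2h_1·M_2 = 6(S'(5) - Δ_1) = 24.
Hence M_0 = 94/15, M_1 = -26/5, M_2 = 43/5.
On [0, 3], with S_0(x) = a_0 + b_0·x + c_0·x² + d_0·x³: c_0 = M_0/2 = 47/15, d_0 = (M_1 - M_0)/(6h_0) = -86/135, b_0 = Δ_0 - h_0(2M_0 + M_1)/6 = -2.

3.1333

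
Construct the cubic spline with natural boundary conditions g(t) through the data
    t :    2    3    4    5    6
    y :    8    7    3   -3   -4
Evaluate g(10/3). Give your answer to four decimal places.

Put M_i = g'' at the i-th knot. Here h = (1, 1, 1, 1) and Δ = (-1, -4, -6, -1), so the interior equations h_(i-1)·M_(i-1) + 2(h_(i-1)+h_i)·M_i + h_i·M_(i+1) = 6(Δ_i − Δ_(i-1)) read
  1·M_0 + 4·M_1 + 1·M_2 = 6(Δ_1 - Δ_0) = -18
  1·M_1 + 4·M_2 + 1·M_3 = 6(Δ_2 - Δ_1) = -12
  1·M_2 + 4·M_3 + 1·M_4 = 6(Δ_3 - Δ_2) = 30
Natural end conditions: M_0 = M_4 = 0.
Solving: M_0 = 0, M_1 = -24/7, M_2 = -30/7, M_3 = 60/7, M_4 = 0.
On [3, 4], g(t) = 7 - 15/7·(t - 3) - 12/7·(t - 3)² - 1/7·(t - 3)³.
With (t - 3) = 1/3: g(10/3) = 1151/189.

6.0899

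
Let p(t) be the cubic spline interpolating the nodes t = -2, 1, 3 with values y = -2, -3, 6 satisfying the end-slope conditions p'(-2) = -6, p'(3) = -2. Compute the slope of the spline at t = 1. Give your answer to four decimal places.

Put σ_i = p'' at the i-th knot. Here h = (3, 2) and Δ = (-1/3, 9/2), so the interior equations h_(i-1)·σ_(i-1) + 2(h_(i-1)+h_i)·σ_i + h_i·σ_(i+1) = 6(Δ_i − Δ_(i-1)) read
  3·σ_0 + 10·σ_1 + 2·σ_2 = 6(Δ_1 - Δ_0) = 29
Clamped end conditions give two more equations: 2h_0·σ_0 + h_0·σ_1 = 6(Δ_0 - p'(-2)) = 34 and h_1·σ_1 + 2h_1·σ_2 = 6(p'(3) - Δ_1) = -39.
Forward elimination and back-substitution give σ_0 = 107/30, σ_1 = 21/5, σ_2 = -237/20.
On [1, 3], p'(t) = b_1 + 2c_1·(t - 1) + 3d_1·(t - 1)² with b_1 = Δ_1 - h_1(2σ_1 + σ_2)/6 = 113/20, c_1 = σ_1/2 = 21/10, d_1 = (σ_2 - σ_1)/(6h_1) = -107/80. So p'(1) = 113/20.

5.6500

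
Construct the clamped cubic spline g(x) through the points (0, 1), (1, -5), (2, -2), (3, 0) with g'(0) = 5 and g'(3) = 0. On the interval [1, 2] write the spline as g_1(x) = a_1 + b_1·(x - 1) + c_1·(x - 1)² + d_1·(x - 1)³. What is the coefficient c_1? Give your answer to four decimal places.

Let m_i = g''(x_i). Step sizes h_i = 1, 1, 1; slopes of the chords Δ_i = (y_(i+1) - y_i)/h_i = -6, 3, 2.
  1·m_0 + 4·m_1 + 1·m_2 = 6(Δ_1 - Δ_0) = 54
  1·m_1 + 4·m_2 + 1·m_3 = 6(Δ_2 - Δ_1) = -6
Clamped end conditions give two more equations: 2h_0·m_0 + h_0·m_1 = 6(Δ_0 - g'(0)) = -66 and h_2·m_2 + 2h_2·m_3 = 6(g'(3) - Δ_2) = -12.
Solving the tridiagonal system: m_0 = -698/15, m_1 = 406/15, m_2 = -116/15, m_3 = -32/15.
On [1, 2], with g_1(x) = a_1 + b_1·(x - 1) + c_1·(x - 1)² + d_1·(x - 1)³: c_1 = m_1/2 = 203/15, d_1 = (m_2 - m_1)/(6h_1) = -29/5, b_1 = Δ_1 - h_1(2m_1 + m_2)/6 = -71/15.

13.5333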